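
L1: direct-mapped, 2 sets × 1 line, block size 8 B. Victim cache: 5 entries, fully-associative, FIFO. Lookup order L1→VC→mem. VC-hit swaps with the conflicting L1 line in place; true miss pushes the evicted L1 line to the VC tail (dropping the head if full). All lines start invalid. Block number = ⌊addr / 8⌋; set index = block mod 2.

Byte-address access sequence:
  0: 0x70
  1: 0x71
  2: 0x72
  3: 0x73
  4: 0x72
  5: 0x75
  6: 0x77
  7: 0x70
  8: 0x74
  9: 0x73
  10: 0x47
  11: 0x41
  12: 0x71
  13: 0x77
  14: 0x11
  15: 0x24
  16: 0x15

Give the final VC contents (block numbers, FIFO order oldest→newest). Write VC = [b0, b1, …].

VC = [8, 14, 4]

#0 0x70→b14/s0 MISS; vc=[]
#1 0x71→b14/s0 L1-HIT; vc=[]
#2 0x72→b14/s0 L1-HIT; vc=[]
#3 0x73→b14/s0 L1-HIT; vc=[]
#4 0x72→b14/s0 L1-HIT; vc=[]
#5 0x75→b14/s0 L1-HIT; vc=[]
#6 0x77→b14/s0 L1-HIT; vc=[]
#7 0x70→b14/s0 L1-HIT; vc=[]
#8 0x74→b14/s0 L1-HIT; vc=[]
#9 0x73→b14/s0 L1-HIT; vc=[]
#10 0x47→b8/s0 MISS; vc=[14]
#11 0x41→b8/s0 L1-HIT; vc=[14]
#12 0x71→b14/s0 VC-HIT; vc=[8]
#13 0x77→b14/s0 L1-HIT; vc=[8]
#14 0x11→b2/s0 MISS; vc=[8,14]
#15 0x24→b4/s0 MISS; vc=[8,14,2]
#16 0x15→b2/s0 VC-HIT; vc=[8,14,4]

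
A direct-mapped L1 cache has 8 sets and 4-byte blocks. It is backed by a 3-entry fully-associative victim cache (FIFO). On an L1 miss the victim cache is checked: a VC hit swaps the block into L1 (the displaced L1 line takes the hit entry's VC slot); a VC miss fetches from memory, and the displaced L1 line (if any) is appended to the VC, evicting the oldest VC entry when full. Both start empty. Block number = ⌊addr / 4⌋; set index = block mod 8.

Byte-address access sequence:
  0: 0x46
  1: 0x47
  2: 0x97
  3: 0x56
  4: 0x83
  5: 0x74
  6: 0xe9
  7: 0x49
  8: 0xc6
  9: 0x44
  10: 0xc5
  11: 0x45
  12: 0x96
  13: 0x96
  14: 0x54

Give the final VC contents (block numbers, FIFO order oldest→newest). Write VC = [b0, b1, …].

VC = [49, 29, 37]

#0 0x46→b17/s1 MISS; vc=[]
#1 0x47→b17/s1 L1-HIT; vc=[]
#2 0x97→b37/s5 MISS; vc=[]
#3 0x56→b21/s5 MISS; vc=[37]
#4 0x83→b32/s0 MISS; vc=[37]
#5 0x74→b29/s5 MISS; vc=[37,21]
#6 0xe9→b58/s2 MISS; vc=[37,21]
#7 0x49→b18/s2 MISS; vc=[37,21,58]
#8 0xc6→b49/s1 MISS; vc=[21,58,17]
#9 0x44→b17/s1 VC-HIT; vc=[21,58,49]
#10 0xc5→b49/s1 VC-HIT; vc=[21,58,17]
#11 0x45→b17/s1 VC-HIT; vc=[21,58,49]
#12 0x96→b37/s5 MISS; vc=[58,49,29]
#13 0x96→b37/s5 L1-HIT; vc=[58,49,29]
#14 0x54→b21/s5 MISS; vc=[49,29,37]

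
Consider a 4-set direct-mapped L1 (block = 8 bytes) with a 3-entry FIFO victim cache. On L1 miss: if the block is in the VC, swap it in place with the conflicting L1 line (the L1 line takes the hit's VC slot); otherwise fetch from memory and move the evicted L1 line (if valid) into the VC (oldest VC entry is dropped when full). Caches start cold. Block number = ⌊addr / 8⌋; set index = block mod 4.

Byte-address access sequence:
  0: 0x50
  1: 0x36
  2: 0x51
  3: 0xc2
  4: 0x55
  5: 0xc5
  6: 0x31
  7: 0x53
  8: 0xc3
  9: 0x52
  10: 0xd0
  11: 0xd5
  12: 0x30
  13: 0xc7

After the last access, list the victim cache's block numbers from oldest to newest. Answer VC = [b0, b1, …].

VC = [26, 10]

  [0] addr=0x50 blk=10 s=2: MISS | VC []
  [1] addr=0x36 blk=6 s=2: MISS | VC [10]
  [2] addr=0x51 blk=10 s=2: VC-HIT | VC [6]
  [3] addr=0xc2 blk=24 s=0: MISS | VC [6]
  [4] addr=0x55 blk=10 s=2: L1-HIT | VC [6]
  [5] addr=0xc5 blk=24 s=0: L1-HIT | VC [6]
  [6] addr=0x31 blk=6 s=2: VC-HIT | VC [10]
  [7] addr=0x53 blk=10 s=2: VC-HIT | VC [6]
  [8] addr=0xc3 blk=24 s=0: L1-HIT | VC [6]
  [9] addr=0x52 blk=10 s=2: L1-HIT | VC [6]
  [10] addr=0xd0 blk=26 s=2: MISS | VC [6, 10]
  [11] addr=0xd5 blk=26 s=2: L1-HIT | VC [6, 10]
  [12] addr=0x30 blk=6 s=2: VC-HIT | VC [26, 10]
  [13] addr=0xc7 blk=24 s=0: L1-HIT | VC [26, 10]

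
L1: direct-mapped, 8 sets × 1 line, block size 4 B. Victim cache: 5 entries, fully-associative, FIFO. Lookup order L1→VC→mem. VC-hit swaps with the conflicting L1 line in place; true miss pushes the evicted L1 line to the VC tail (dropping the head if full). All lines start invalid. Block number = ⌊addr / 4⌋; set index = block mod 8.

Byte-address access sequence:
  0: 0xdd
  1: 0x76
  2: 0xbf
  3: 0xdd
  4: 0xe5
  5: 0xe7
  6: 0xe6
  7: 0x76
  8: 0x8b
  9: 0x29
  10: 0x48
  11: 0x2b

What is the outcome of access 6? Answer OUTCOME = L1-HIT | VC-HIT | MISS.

0: 0xdd (blk 55, set 7) → MISS  vc=[]
1: 0x76 (blk 29, set 5) → MISS  vc=[]
2: 0xbf (blk 47, set 7) → MISS  vc=[55]
3: 0xdd (blk 55, set 7) → VC-HIT  vc=[47]
4: 0xe5 (blk 57, set 1) → MISS  vc=[47]
5: 0xe7 (blk 57, set 1) → L1-HIT  vc=[47]
6: 0xe6 (blk 57, set 1) → L1-HIT  vc=[47]
7: 0x76 (blk 29, set 5) → L1-HIT  vc=[47]
8: 0x8b (blk 34, set 2) → MISS  vc=[47]
9: 0x29 (blk 10, set 2) → MISS  vc=[47, 34]
10: 0x48 (blk 18, set 2) → MISS  vc=[47, 34, 10]
11: 0x2b (blk 10, set 2) → VC-HIT  vc=[47, 34, 18]

OUTCOME = L1-HIT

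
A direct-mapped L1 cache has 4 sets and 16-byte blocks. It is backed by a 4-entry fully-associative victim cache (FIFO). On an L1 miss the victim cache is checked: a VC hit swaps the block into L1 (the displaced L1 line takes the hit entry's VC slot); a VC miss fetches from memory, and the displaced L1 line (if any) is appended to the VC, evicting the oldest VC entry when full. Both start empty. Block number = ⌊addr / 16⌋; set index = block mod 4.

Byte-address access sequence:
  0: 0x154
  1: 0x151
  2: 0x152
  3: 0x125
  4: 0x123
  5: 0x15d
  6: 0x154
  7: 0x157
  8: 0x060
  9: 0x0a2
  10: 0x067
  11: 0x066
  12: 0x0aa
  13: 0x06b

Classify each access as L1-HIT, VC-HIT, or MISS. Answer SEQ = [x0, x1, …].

SEQ = [MISS, L1-HIT, L1-HIT, MISS, L1-HIT, L1-HIT, L1-HIT, L1-HIT, MISS, MISS, VC-HIT, L1-HIT, VC-HIT, VC-HIT]

0: 0x154 (blk 21, set 1) → MISS  vc=[]
1: 0x151 (blk 21, set 1) → L1-HIT  vc=[]
2: 0x152 (blk 21, set 1) → L1-HIT  vc=[]
3: 0x125 (blk 18, set 2) → MISS  vc=[]
4: 0x123 (blk 18, set 2) → L1-HIT  vc=[]
5: 0x15d (blk 21, set 1) → L1-HIT  vc=[]
6: 0x154 (blk 21, set 1) → L1-HIT  vc=[]
7: 0x157 (blk 21, set 1) → L1-HIT  vc=[]
8: 0x60 (blk 6, set 2) → MISS  vc=[18]
9: 0xa2 (blk 10, set 2) → MISS  vc=[18, 6]
10: 0x67 (blk 6, set 2) → VC-HIT  vc=[18, 10]
11: 0x66 (blk 6, set 2) → L1-HIT  vc=[18, 10]
12: 0xaa (blk 10, set 2) → VC-HIT  vc=[18, 6]
13: 0x6b (blk 6, set 2) → VC-HIT  vc=[18, 10]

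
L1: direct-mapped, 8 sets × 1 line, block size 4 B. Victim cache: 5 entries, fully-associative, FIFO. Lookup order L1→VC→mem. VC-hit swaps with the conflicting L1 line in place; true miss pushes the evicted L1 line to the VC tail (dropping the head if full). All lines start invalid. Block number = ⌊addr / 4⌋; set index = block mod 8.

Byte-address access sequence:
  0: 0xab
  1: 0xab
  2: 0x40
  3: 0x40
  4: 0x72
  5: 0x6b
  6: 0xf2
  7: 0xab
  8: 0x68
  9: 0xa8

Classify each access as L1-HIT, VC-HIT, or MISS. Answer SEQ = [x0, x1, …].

SEQ = [MISS, L1-HIT, MISS, L1-HIT, MISS, MISS, MISS, VC-HIT, VC-HIT, VC-HIT]

  [0] addr=0xab blk=42 s=2: MISS | VC []
  [1] addr=0xab blk=42 s=2: L1-HIT | VC []
  [2] addr=0x40 blk=16 s=0: MISS | VC []
  [3] addr=0x40 blk=16 s=0: L1-HIT | VC []
  [4] addr=0x72 blk=28 s=4: MISS | VC []
  [5] addr=0x6b blk=26 s=2: MISS | VC [42]
  [6] addr=0xf2 blk=60 s=4: MISS | VC [42, 28]
  [7] addr=0xab blk=42 s=2: VC-HIT | VC [26, 28]
  [8] addr=0x68 blk=26 s=2: VC-HIT | VC [42, 28]
  [9] addr=0xa8 blk=42 s=2: VC-HIT | VC [26, 28]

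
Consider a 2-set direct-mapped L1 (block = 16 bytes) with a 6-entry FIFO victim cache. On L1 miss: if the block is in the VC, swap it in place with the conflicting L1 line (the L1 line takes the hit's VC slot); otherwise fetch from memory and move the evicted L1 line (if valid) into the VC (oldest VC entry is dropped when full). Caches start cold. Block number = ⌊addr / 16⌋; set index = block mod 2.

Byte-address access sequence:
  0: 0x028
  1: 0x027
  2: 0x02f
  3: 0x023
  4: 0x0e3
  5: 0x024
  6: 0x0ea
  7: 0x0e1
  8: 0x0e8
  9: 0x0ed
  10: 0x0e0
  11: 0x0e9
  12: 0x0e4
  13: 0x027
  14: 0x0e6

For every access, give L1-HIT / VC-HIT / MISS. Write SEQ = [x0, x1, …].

SEQ = [MISS, L1-HIT, L1-HIT, L1-HIT, MISS, VC-HIT, VC-HIT, L1-HIT, L1-HIT, L1-HIT, L1-HIT, L1-HIT, L1-HIT, VC-HIT, VC-HIT]

#0 0x28→b2/s0 MISS; vc=[]
#1 0x27→b2/s0 L1-HIT; vc=[]
#2 0x2f→b2/s0 L1-HIT; vc=[]
#3 0x23→b2/s0 L1-HIT; vc=[]
#4 0xe3→b14/s0 MISS; vc=[2]
#5 0x24→b2/s0 VC-HIT; vc=[14]
#6 0xea→b14/s0 VC-HIT; vc=[2]
#7 0xe1→b14/s0 L1-HIT; vc=[2]
#8 0xe8→b14/s0 L1-HIT; vc=[2]
#9 0xed→b14/s0 L1-HIT; vc=[2]
#10 0xe0→b14/s0 L1-HIT; vc=[2]
#11 0xe9→b14/s0 L1-HIT; vc=[2]
#12 0xe4→b14/s0 L1-HIT; vc=[2]
#13 0x27→b2/s0 VC-HIT; vc=[14]
#14 0xe6→b14/s0 VC-HIT; vc=[2]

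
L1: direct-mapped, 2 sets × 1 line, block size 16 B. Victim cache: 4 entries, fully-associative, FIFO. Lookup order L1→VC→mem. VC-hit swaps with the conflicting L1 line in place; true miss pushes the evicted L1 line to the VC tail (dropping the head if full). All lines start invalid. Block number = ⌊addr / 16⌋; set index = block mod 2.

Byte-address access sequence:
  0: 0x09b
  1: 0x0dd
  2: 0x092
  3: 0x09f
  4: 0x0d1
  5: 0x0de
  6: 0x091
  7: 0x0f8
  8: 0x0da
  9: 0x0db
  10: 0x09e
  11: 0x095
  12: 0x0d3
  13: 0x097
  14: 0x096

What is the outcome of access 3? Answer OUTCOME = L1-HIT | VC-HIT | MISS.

OUTCOME = L1-HIT

  [0] addr=0x9b blk=9 s=1: MISS | VC []
  [1] addr=0xdd blk=13 s=1: MISS | VC [9]
  [2] addr=0x92 blk=9 s=1: VC-HIT | VC [13]
  [3] addr=0x9f blk=9 s=1: L1-HIT | VC [13]
  [4] addr=0xd1 blk=13 s=1: VC-HIT | VC [9]
  [5] addr=0xde blk=13 s=1: L1-HIT | VC [9]
  [6] addr=0x91 blk=9 s=1: VC-HIT | VC [13]
  [7] addr=0xf8 blk=15 s=1: MISS | VC [13, 9]
  [8] addr=0xda blk=13 s=1: VC-HIT | VC [15, 9]
  [9] addr=0xdb blk=13 s=1: L1-HIT | VC [15, 9]
  [10] addr=0x9e blk=9 s=1: VC-HIT | VC [15, 13]
  [11] addr=0x95 blk=9 s=1: L1-HIT | VC [15, 13]
  [12] addr=0xd3 blk=13 s=1: VC-HIT | VC [15, 9]
  [13] addr=0x97 blk=9 s=1: VC-HIT | VC [15, 13]
  [14] addr=0x96 blk=9 s=1: L1-HIT | VC [15, 13]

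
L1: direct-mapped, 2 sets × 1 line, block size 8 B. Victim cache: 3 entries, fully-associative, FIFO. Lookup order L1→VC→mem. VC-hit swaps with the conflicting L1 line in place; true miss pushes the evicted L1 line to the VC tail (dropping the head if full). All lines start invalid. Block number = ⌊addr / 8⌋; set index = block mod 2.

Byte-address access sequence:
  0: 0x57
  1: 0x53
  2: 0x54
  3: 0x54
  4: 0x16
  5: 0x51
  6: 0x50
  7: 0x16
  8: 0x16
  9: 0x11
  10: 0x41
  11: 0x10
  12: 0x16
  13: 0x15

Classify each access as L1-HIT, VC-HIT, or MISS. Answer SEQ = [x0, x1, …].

SEQ = [MISS, L1-HIT, L1-HIT, L1-HIT, MISS, VC-HIT, L1-HIT, VC-HIT, L1-HIT, L1-HIT, MISS, VC-HIT, L1-HIT, L1-HIT]

0: 0x57 (blk 10, set 0) → MISS  vc=[]
1: 0x53 (blk 10, set 0) → L1-HIT  vc=[]
2: 0x54 (blk 10, set 0) → L1-HIT  vc=[]
3: 0x54 (blk 10, set 0) → L1-HIT  vc=[]
4: 0x16 (blk 2, set 0) → MISS  vc=[10]
5: 0x51 (blk 10, set 0) → VC-HIT  vc=[2]
6: 0x50 (blk 10, set 0) → L1-HIT  vc=[2]
7: 0x16 (blk 2, set 0) → VC-HIT  vc=[10]
8: 0x16 (blk 2, set 0) → L1-HIT  vc=[10]
9: 0x11 (blk 2, set 0) → L1-HIT  vc=[10]
10: 0x41 (blk 8, set 0) → MISS  vc=[10, 2]
11: 0x10 (blk 2, set 0) → VC-HIT  vc=[10, 8]
12: 0x16 (blk 2, set 0) → L1-HIT  vc=[10, 8]
13: 0x15 (blk 2, set 0) → L1-HIT  vc=[10, 8]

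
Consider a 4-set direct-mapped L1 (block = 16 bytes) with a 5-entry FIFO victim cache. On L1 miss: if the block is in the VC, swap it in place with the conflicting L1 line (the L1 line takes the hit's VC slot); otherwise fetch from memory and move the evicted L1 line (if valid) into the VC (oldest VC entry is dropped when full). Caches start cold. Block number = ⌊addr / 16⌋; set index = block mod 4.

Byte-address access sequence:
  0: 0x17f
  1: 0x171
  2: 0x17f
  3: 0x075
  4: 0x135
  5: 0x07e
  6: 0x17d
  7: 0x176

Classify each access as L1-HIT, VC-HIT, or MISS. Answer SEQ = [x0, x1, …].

SEQ = [MISS, L1-HIT, L1-HIT, MISS, MISS, VC-HIT, VC-HIT, L1-HIT]

#0 0x17f→b23/s3 MISS; vc=[]
#1 0x171→b23/s3 L1-HIT; vc=[]
#2 0x17f→b23/s3 L1-HIT; vc=[]
#3 0x75→b7/s3 MISS; vc=[23]
#4 0x135→b19/s3 MISS; vc=[23,7]
#5 0x7e→b7/s3 VC-HIT; vc=[23,19]
#6 0x17d→b23/s3 VC-HIT; vc=[7,19]
#7 0x176→b23/s3 L1-HIT; vc=[7,19]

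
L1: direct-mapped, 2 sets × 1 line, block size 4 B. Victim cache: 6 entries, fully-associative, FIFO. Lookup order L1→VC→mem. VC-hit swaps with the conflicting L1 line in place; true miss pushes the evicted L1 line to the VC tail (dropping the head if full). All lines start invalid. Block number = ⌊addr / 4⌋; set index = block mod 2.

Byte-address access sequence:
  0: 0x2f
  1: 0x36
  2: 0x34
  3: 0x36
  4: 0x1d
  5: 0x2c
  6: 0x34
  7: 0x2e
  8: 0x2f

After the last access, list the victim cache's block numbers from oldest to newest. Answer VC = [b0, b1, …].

0: 0x2f (blk 11, set 1) → MISS  vc=[]
1: 0x36 (blk 13, set 1) → MISS  vc=[11]
2: 0x34 (blk 13, set 1) → L1-HIT  vc=[11]
3: 0x36 (blk 13, set 1) → L1-HIT  vc=[11]
4: 0x1d (blk 7, set 1) → MISS  vc=[11, 13]
5: 0x2c (blk 11, set 1) → VC-HIT  vc=[7, 13]
6: 0x34 (blk 13, set 1) → VC-HIT  vc=[7, 11]
7: 0x2e (blk 11, set 1) → VC-HIT  vc=[7, 13]
8: 0x2f (blk 11, set 1) → L1-HIT  vc=[7, 13]

VC = [7, 13]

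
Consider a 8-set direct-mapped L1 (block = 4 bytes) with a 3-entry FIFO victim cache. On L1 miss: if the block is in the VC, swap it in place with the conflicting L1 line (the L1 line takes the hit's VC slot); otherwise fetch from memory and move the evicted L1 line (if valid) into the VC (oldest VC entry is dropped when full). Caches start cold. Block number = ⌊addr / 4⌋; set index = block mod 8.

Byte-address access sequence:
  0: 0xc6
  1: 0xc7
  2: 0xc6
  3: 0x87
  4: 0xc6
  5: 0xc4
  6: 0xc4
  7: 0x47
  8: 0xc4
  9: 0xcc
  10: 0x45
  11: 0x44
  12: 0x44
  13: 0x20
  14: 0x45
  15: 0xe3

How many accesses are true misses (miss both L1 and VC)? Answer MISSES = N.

#0 0xc6→b49/s1 MISS; vc=[]
#1 0xc7→b49/s1 L1-HIT; vc=[]
#2 0xc6→b49/s1 L1-HIT; vc=[]
#3 0x87→b33/s1 MISS; vc=[49]
#4 0xc6→b49/s1 VC-HIT; vc=[33]
#5 0xc4→b49/s1 L1-HIT; vc=[33]
#6 0xc4→b49/s1 L1-HIT; vc=[33]
#7 0x47→b17/s1 MISS; vc=[33,49]
#8 0xc4→b49/s1 VC-HIT; vc=[33,17]
#9 0xcc→b51/s3 MISS; vc=[33,17]
#10 0x45→b17/s1 VC-HIT; vc=[33,49]
#11 0x44→b17/s1 L1-HIT; vc=[33,49]
#12 0x44→b17/s1 L1-HIT; vc=[33,49]
#13 0x20→b8/s0 MISS; vc=[33,49]
#14 0x45→b17/s1 L1-HIT; vc=[33,49]
#15 0xe3→b56/s0 MISS; vc=[33,49,8]

MISSES = 6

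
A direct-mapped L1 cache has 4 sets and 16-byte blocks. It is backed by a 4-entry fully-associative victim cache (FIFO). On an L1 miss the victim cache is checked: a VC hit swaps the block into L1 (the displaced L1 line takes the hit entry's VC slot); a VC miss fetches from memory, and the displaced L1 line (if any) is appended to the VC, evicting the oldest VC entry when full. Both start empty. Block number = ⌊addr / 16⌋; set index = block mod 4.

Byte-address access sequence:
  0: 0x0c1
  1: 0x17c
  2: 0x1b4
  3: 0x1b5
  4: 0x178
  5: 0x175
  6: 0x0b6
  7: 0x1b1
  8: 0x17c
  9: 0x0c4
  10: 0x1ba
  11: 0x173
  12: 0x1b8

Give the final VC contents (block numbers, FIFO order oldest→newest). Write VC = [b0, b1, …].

VC = [11, 23]

#0 0xc1→b12/s0 MISS; vc=[]
#1 0x17c→b23/s3 MISS; vc=[]
#2 0x1b4→b27/s3 MISS; vc=[23]
#3 0x1b5→b27/s3 L1-HIT; vc=[23]
#4 0x178→b23/s3 VC-HIT; vc=[27]
#5 0x175→b23/s3 L1-HIT; vc=[27]
#6 0xb6→b11/s3 MISS; vc=[27,23]
#7 0x1b1→b27/s3 VC-HIT; vc=[11,23]
#8 0x17c→b23/s3 VC-HIT; vc=[11,27]
#9 0xc4→b12/s0 L1-HIT; vc=[11,27]
#10 0x1ba→b27/s3 VC-HIT; vc=[11,23]
#11 0x173→b23/s3 VC-HIT; vc=[11,27]
#12 0x1b8→b27/s3 VC-HIT; vc=[11,23]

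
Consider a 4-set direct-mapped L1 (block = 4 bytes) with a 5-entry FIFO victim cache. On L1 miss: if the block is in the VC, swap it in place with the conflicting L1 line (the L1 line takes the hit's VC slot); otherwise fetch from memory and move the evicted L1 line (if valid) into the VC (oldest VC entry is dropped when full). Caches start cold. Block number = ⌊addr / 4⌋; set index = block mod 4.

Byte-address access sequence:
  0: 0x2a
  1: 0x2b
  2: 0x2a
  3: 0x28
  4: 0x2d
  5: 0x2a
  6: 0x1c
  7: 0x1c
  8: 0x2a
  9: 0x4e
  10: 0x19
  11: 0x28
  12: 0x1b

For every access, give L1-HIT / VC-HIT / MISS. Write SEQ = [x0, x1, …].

SEQ = [MISS, L1-HIT, L1-HIT, L1-HIT, MISS, L1-HIT, MISS, L1-HIT, L1-HIT, MISS, MISS, VC-HIT, VC-HIT]

0: 0x2a (blk 10, set 2) → MISS  vc=[]
1: 0x2b (blk 10, set 2) → L1-HIT  vc=[]
2: 0x2a (blk 10, set 2) → L1-HIT  vc=[]
3: 0x28 (blk 10, set 2) → L1-HIT  vc=[]
4: 0x2d (blk 11, set 3) → MISS  vc=[]
5: 0x2a (blk 10, set 2) → L1-HIT  vc=[]
6: 0x1c (blk 7, set 3) → MISS  vc=[11]
7: 0x1c (blk 7, set 3) → L1-HIT  vc=[11]
8: 0x2a (blk 10, set 2) → L1-HIT  vc=[11]
9: 0x4e (blk 19, set 3) → MISS  vc=[11, 7]
10: 0x19 (blk 6, set 2) → MISS  vc=[11, 7, 10]
11: 0x28 (blk 10, set 2) → VC-HIT  vc=[11, 7, 6]
12: 0x1b (blk 6, set 2) → VC-HIT  vc=[11, 7, 10]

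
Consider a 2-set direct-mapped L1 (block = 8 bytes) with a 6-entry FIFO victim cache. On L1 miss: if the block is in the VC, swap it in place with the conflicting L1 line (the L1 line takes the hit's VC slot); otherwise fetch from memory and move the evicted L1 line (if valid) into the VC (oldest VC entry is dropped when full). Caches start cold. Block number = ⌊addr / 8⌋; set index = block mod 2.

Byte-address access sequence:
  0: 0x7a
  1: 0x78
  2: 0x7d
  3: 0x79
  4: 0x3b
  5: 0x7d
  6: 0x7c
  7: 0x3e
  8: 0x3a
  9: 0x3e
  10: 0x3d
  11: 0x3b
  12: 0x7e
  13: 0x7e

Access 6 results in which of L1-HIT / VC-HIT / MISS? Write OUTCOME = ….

OUTCOME = L1-HIT

  [0] addr=0x7a blk=15 s=1: MISS | VC []
  [1] addr=0x78 blk=15 s=1: L1-HIT | VC []
  [2] addr=0x7d blk=15 s=1: L1-HIT | VC []
  [3] addr=0x79 blk=15 s=1: L1-HIT | VC []
  [4] addr=0x3b blk=7 s=1: MISS | VC [15]
  [5] addr=0x7d blk=15 s=1: VC-HIT | VC [7]
  [6] addr=0x7c blk=15 s=1: L1-HIT | VC [7]
  [7] addr=0x3e blk=7 s=1: VC-HIT | VC [15]
  [8] addr=0x3a blk=7 s=1: L1-HIT | VC [15]
  [9] addr=0x3e blk=7 s=1: L1-HIT | VC [15]
  [10] addr=0x3d blk=7 s=1: L1-HIT | VC [15]
  [11] addr=0x3b blk=7 s=1: L1-HIT | VC [15]
  [12] addr=0x7e blk=15 s=1: VC-HIT | VC [7]
  [13] addr=0x7e blk=15 s=1: L1-HIT | VC [7]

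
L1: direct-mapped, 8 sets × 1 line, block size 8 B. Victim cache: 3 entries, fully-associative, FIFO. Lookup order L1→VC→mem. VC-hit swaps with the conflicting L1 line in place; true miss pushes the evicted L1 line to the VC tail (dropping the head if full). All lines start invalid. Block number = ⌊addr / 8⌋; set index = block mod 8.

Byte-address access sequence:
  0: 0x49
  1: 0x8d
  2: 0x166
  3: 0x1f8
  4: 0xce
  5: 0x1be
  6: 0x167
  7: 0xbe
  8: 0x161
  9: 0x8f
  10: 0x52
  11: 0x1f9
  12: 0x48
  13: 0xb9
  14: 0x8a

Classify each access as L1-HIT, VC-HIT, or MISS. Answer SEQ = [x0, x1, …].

SEQ = [MISS, MISS, MISS, MISS, MISS, MISS, L1-HIT, MISS, L1-HIT, VC-HIT, MISS, VC-HIT, MISS, VC-HIT, VC-HIT]

  [0] addr=0x49 blk=9 s=1: MISS | VC []
  [1] addr=0x8d blk=17 s=1: MISS | VC [9]
  [2] addr=0x166 blk=44 s=4: MISS | VC [9]
  [3] addr=0x1f8 blk=63 s=7: MISS | VC [9]
  [4] addr=0xce blk=25 s=1: MISS | VC [9, 17]
  [5] addr=0x1be blk=55 s=7: MISS | VC [9, 17, 63]
  [6] addr=0x167 blk=44 s=4: L1-HIT | VC [9, 17, 63]
  [7] addr=0xbe blk=23 s=7: MISS | VC [17, 63, 55]
  [8] addr=0x161 blk=44 s=4: L1-HIT | VC [17, 63, 55]
  [9] addr=0x8f blk=17 s=1: VC-HIT | VC [25, 63, 55]
  [10] addr=0x52 blk=10 s=2: MISS | VC [25, 63, 55]
  [11] addr=0x1f9 blk=63 s=7: VC-HIT | VC [25, 23, 55]
  [12] addr=0x48 blk=9 s=1: MISS | VC [23, 55, 17]
  [13] addr=0xb9 blk=23 s=7: VC-HIT | VC [63, 55, 17]
  [14] addr=0x8a blk=17 s=1: VC-HIT | VC [63, 55, 9]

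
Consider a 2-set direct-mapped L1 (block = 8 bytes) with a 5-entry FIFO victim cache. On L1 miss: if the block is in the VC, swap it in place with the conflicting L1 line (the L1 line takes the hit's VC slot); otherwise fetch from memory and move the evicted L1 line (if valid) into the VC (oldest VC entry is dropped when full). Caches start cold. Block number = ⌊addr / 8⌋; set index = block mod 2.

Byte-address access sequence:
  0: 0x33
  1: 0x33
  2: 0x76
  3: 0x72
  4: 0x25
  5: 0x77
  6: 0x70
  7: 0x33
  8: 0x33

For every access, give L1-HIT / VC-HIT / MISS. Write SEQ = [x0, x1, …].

SEQ = [MISS, L1-HIT, MISS, L1-HIT, MISS, VC-HIT, L1-HIT, VC-HIT, L1-HIT]

#0 0x33→b6/s0 MISS; vc=[]
#1 0x33→b6/s0 L1-HIT; vc=[]
#2 0x76→b14/s0 MISS; vc=[6]
#3 0x72→b14/s0 L1-HIT; vc=[6]
#4 0x25→b4/s0 MISS; vc=[6,14]
#5 0x77→b14/s0 VC-HIT; vc=[6,4]
#6 0x70→b14/s0 L1-HIT; vc=[6,4]
#7 0x33→b6/s0 VC-HIT; vc=[14,4]
#8 0x33→b6/s0 L1-HIT; vc=[14,4]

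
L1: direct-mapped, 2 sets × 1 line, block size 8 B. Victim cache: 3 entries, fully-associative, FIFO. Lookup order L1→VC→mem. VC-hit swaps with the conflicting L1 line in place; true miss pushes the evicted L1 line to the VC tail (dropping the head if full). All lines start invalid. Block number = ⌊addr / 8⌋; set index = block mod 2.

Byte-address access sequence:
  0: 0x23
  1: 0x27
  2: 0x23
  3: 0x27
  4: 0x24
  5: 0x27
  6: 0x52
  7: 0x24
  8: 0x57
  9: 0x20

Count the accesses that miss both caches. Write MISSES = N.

MISSES = 2

0: 0x23 (blk 4, set 0) → MISS  vc=[]
1: 0x27 (blk 4, set 0) → L1-HIT  vc=[]
2: 0x23 (blk 4, set 0) → L1-HIT  vc=[]
3: 0x27 (blk 4, set 0) → L1-HIT  vc=[]
4: 0x24 (blk 4, set 0) → L1-HIT  vc=[]
5: 0x27 (blk 4, set 0) → L1-HIT  vc=[]
6: 0x52 (blk 10, set 0) → MISS  vc=[4]
7: 0x24 (blk 4, set 0) → VC-HIT  vc=[10]
8: 0x57 (blk 10, set 0) → VC-HIT  vc=[4]
9: 0x20 (blk 4, set 0) → VC-HIT  vc=[10]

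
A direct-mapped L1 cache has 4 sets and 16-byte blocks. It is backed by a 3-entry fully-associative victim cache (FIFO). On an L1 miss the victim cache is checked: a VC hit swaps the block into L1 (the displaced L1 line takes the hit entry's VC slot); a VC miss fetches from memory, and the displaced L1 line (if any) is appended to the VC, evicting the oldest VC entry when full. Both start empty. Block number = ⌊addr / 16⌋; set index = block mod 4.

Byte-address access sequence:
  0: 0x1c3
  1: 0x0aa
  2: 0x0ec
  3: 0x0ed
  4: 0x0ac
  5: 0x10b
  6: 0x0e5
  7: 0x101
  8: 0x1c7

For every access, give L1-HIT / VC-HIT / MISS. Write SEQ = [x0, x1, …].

SEQ = [MISS, MISS, MISS, L1-HIT, VC-HIT, MISS, VC-HIT, L1-HIT, VC-HIT]

#0 0x1c3→b28/s0 MISS; vc=[]
#1 0xaa→b10/s2 MISS; vc=[]
#2 0xec→b14/s2 MISS; vc=[10]
#3 0xed→b14/s2 L1-HIT; vc=[10]
#4 0xac→b10/s2 VC-HIT; vc=[14]
#5 0x10b→b16/s0 MISS; vc=[14,28]
#6 0xe5→b14/s2 VC-HIT; vc=[10,28]
#7 0x101→b16/s0 L1-HIT; vc=[10,28]
#8 0x1c7→b28/s0 VC-HIT; vc=[10,16]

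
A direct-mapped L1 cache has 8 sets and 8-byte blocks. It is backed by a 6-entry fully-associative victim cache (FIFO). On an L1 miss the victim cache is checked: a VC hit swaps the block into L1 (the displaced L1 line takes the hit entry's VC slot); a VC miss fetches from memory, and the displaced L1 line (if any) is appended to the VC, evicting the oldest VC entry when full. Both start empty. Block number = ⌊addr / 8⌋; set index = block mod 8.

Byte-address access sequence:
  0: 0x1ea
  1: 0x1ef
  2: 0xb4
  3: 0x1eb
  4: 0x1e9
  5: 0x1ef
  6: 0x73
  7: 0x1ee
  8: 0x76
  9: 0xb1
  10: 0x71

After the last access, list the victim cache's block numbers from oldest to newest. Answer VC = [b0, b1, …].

VC = [22]

#0 0x1ea→b61/s5 MISS; vc=[]
#1 0x1ef→b61/s5 L1-HIT; vc=[]
#2 0xb4→b22/s6 MISS; vc=[]
#3 0x1eb→b61/s5 L1-HIT; vc=[]
#4 0x1e9→b61/s5 L1-HIT; vc=[]
#5 0x1ef→b61/s5 L1-HIT; vc=[]
#6 0x73→b14/s6 MISS; vc=[22]
#7 0x1ee→b61/s5 L1-HIT; vc=[22]
#8 0x76→b14/s6 L1-HIT; vc=[22]
#9 0xb1→b22/s6 VC-HIT; vc=[14]
#10 0x71→b14/s6 VC-HIT; vc=[22]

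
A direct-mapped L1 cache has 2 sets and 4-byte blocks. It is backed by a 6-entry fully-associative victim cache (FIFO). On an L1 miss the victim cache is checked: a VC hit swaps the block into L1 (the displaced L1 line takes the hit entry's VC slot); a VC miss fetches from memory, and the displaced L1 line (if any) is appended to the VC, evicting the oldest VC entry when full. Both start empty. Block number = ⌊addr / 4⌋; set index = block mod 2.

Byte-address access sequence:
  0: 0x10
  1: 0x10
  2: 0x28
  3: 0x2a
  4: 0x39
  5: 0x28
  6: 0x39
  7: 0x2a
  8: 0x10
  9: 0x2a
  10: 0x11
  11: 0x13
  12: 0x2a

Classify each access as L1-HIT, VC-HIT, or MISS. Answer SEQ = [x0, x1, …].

SEQ = [MISS, L1-HIT, MISS, L1-HIT, MISS, VC-HIT, VC-HIT, VC-HIT, VC-HIT, VC-HIT, VC-HIT, L1-HIT, VC-HIT]

0: 0x10 (blk 4, set 0) → MISS  vc=[]
1: 0x10 (blk 4, set 0) → L1-HIT  vc=[]
2: 0x28 (blk 10, set 0) → MISS  vc=[4]
3: 0x2a (blk 10, set 0) → L1-HIT  vc=[4]
4: 0x39 (blk 14, set 0) → MISS  vc=[4, 10]
5: 0x28 (blk 10, set 0) → VC-HIT  vc=[4, 14]
6: 0x39 (blk 14, set 0) → VC-HIT  vc=[4, 10]
7: 0x2a (blk 10, set 0) → VC-HIT  vc=[4, 14]
8: 0x10 (blk 4, set 0) → VC-HIT  vc=[10, 14]
9: 0x2a (blk 10, set 0) → VC-HIT  vc=[4, 14]
10: 0x11 (blk 4, set 0) → VC-HIT  vc=[10, 14]
11: 0x13 (blk 4, set 0) → L1-HIT  vc=[10, 14]
12: 0x2a (blk 10, set 0) → VC-HIT  vc=[4, 14]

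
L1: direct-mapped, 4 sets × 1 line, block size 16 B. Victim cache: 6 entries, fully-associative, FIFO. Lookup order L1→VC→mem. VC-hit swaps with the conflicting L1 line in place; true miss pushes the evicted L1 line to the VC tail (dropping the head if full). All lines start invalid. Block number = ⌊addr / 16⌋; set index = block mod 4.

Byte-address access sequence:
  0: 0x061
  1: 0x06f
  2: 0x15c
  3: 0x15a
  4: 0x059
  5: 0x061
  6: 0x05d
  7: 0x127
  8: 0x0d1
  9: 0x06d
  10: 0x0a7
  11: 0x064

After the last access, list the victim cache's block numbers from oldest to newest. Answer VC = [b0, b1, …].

  [0] addr=0x61 blk=6 s=2: MISS | VC []
  [1] addr=0x6f blk=6 s=2: L1-HIT | VC []
  [2] addr=0x15c blk=21 s=1: MISS | VC []
  [3] addr=0x15a blk=21 s=1: L1-HIT | VC []
  [4] addr=0x59 blk=5 s=1: MISS | VC [21]
  [5] addr=0x61 blk=6 s=2: L1-HIT | VC [21]
  [6] addr=0x5d blk=5 s=1: L1-HIT | VC [21]
  [7] addr=0x127 blk=18 s=2: MISS | VC [21, 6]
  [8] addr=0xd1 blk=13 s=1: MISS | VC [21, 6, 5]
  [9] addr=0x6d blk=6 s=2: VC-HIT | VC [21, 18, 5]
  [10] addr=0xa7 blk=10 s=2: MISS | VC [21, 18, 5, 6]
  [11] addr=0x64 blk=6 s=2: VC-HIT | VC [21, 18, 5, 10]

VC = [21, 18, 5, 10]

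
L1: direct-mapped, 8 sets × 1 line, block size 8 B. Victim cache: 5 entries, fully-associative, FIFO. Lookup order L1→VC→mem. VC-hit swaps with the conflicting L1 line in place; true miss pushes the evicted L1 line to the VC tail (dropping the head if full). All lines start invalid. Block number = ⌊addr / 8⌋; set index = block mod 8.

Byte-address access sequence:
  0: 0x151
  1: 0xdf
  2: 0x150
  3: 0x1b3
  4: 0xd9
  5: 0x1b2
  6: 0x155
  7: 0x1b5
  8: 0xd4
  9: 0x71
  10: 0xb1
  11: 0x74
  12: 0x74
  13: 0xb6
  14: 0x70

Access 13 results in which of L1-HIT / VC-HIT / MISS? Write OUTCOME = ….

OUTCOME = VC-HIT

0: 0x151 (blk 42, set 2) → MISS  vc=[]
1: 0xdf (blk 27, set 3) → MISS  vc=[]
2: 0x150 (blk 42, set 2) → L1-HIT  vc=[]
3: 0x1b3 (blk 54, set 6) → MISS  vc=[]
4: 0xd9 (blk 27, set 3) → L1-HIT  vc=[]
5: 0x1b2 (blk 54, set 6) → L1-HIT  vc=[]
6: 0x155 (blk 42, set 2) → L1-HIT  vc=[]
7: 0x1b5 (blk 54, set 6) → L1-HIT  vc=[]
8: 0xd4 (blk 26, set 2) → MISS  vc=[42]
9: 0x71 (blk 14, set 6) → MISS  vc=[42, 54]
10: 0xb1 (blk 22, set 6) → MISS  vc=[42, 54, 14]
11: 0x74 (blk 14, set 6) → VC-HIT  vc=[42, 54, 22]
12: 0x74 (blk 14, set 6) → L1-HIT  vc=[42, 54, 22]
13: 0xb6 (blk 22, set 6) → VC-HIT  vc=[42, 54, 14]
14: 0x70 (blk 14, set 6) → VC-HIT  vc=[42, 54, 22]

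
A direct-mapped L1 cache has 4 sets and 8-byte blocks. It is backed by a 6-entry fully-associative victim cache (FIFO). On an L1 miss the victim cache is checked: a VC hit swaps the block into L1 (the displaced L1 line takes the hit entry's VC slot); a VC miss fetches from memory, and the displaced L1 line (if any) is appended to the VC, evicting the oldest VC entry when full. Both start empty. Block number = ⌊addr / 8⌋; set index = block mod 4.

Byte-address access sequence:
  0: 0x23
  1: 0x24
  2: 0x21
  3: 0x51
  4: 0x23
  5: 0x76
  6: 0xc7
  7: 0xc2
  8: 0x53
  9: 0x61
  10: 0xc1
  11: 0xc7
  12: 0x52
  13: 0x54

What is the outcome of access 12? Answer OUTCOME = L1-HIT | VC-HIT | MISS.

  [0] addr=0x23 blk=4 s=0: MISS | VC []
  [1] addr=0x24 blk=4 s=0: L1-HIT | VC []
  [2] addr=0x21 blk=4 s=0: L1-HIT | VC []
  [3] addr=0x51 blk=10 s=2: MISS | VC []
  [4] addr=0x23 blk=4 s=0: L1-HIT | VC []
  [5] addr=0x76 blk=14 s=2: MISS | VC [10]
  [6] addr=0xc7 blk=24 s=0: MISS | VC [10, 4]
  [7] addr=0xc2 blk=24 s=0: L1-HIT | VC [10, 4]
  [8] addr=0x53 blk=10 s=2: VC-HIT | VC [14, 4]
  [9] addr=0x61 blk=12 s=0: MISS | VC [14, 4, 24]
  [10] addr=0xc1 blk=24 s=0: VC-HIT | VC [14, 4, 12]
  [11] addr=0xc7 blk=24 s=0: L1-HIT | VC [14, 4, 12]
  [12] addr=0x52 blk=10 s=2: L1-HIT | VC [14, 4, 12]
  [13] addr=0x54 blk=10 s=2: L1-HIT | VC [14, 4, 12]

OUTCOME = L1-HIT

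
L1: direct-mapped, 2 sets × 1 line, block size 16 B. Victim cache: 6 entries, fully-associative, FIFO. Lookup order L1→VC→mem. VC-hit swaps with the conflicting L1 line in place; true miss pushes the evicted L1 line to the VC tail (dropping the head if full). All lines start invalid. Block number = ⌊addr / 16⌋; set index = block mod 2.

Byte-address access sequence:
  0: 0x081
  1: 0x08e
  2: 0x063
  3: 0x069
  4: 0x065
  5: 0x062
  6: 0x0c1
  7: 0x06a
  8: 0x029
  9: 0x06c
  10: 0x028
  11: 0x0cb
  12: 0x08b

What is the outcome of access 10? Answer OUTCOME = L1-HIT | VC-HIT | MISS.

#0 0x81→b8/s0 MISS; vc=[]
#1 0x8e→b8/s0 L1-HIT; vc=[]
#2 0x63→b6/s0 MISS; vc=[8]
#3 0x69→b6/s0 L1-HIT; vc=[8]
#4 0x65→b6/s0 L1-HIT; vc=[8]
#5 0x62→b6/s0 L1-HIT; vc=[8]
#6 0xc1→b12/s0 MISS; vc=[8,6]
#7 0x6a→b6/s0 VC-HIT; vc=[8,12]
#8 0x29→b2/s0 MISS; vc=[8,12,6]
#9 0x6c→b6/s0 VC-HIT; vc=[8,12,2]
#10 0x28→b2/s0 VC-HIT; vc=[8,12,6]
#11 0xcb→b12/s0 VC-HIT; vc=[8,2,6]
#12 0x8b→b8/s0 VC-HIT; vc=[12,2,6]

OUTCOME = VC-HIT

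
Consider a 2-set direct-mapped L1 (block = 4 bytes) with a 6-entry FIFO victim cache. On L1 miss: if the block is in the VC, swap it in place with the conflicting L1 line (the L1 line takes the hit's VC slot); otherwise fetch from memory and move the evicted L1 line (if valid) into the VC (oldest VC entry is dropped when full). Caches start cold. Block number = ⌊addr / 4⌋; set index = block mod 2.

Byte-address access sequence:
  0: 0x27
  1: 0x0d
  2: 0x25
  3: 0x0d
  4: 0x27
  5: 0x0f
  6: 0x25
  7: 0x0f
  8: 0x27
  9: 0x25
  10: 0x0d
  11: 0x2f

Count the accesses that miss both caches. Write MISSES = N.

#0 0x27→b9/s1 MISS; vc=[]
#1 0xd→b3/s1 MISS; vc=[9]
#2 0x25→b9/s1 VC-HIT; vc=[3]
#3 0xd→b3/s1 VC-HIT; vc=[9]
#4 0x27→b9/s1 VC-HIT; vc=[3]
#5 0xf→b3/s1 VC-HIT; vc=[9]
#6 0x25→b9/s1 VC-HIT; vc=[3]
#7 0xf→b3/s1 VC-HIT; vc=[9]
#8 0x27→b9/s1 VC-HIT; vc=[3]
#9 0x25→b9/s1 L1-HIT; vc=[3]
#10 0xd→b3/s1 VC-HIT; vc=[9]
#11 0x2f→b11/s1 MISS; vc=[9,3]

MISSES = 3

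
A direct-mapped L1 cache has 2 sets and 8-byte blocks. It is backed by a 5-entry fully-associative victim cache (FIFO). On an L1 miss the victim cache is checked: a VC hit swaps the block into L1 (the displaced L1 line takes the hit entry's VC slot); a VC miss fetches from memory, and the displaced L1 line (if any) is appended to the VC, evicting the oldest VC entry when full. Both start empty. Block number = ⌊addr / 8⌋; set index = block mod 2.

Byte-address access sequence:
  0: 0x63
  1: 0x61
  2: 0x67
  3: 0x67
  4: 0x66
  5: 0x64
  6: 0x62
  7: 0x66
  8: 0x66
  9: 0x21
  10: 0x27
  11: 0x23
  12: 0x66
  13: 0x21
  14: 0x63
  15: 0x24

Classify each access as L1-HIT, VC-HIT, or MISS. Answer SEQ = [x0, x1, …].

SEQ = [MISS, L1-HIT, L1-HIT, L1-HIT, L1-HIT, L1-HIT, L1-HIT, L1-HIT, L1-HIT, MISS, L1-HIT, L1-HIT, VC-HIT, VC-HIT, VC-HIT, VC-HIT]

  [0] addr=0x63 blk=12 s=0: MISS | VC []
  [1] addr=0x61 blk=12 s=0: L1-HIT | VC []
  [2] addr=0x67 blk=12 s=0: L1-HIT | VC []
  [3] addr=0x67 blk=12 s=0: L1-HIT | VC []
  [4] addr=0x66 blk=12 s=0: L1-HIT | VC []
  [5] addr=0x64 blk=12 s=0: L1-HIT | VC []
  [6] addr=0x62 blk=12 s=0: L1-HIT | VC []
  [7] addr=0x66 blk=12 s=0: L1-HIT | VC []
  [8] addr=0x66 blk=12 s=0: L1-HIT | VC []
  [9] addr=0x21 blk=4 s=0: MISS | VC [12]
  [10] addr=0x27 blk=4 s=0: L1-HIT | VC [12]
  [11] addr=0x23 blk=4 s=0: L1-HIT | VC [12]
  [12] addr=0x66 blk=12 s=0: VC-HIT | VC [4]
  [13] addr=0x21 blk=4 s=0: VC-HIT | VC [12]
  [14] addr=0x63 blk=12 s=0: VC-HIT | VC [4]
  [15] addr=0x24 blk=4 s=0: VC-HIT | VC [12]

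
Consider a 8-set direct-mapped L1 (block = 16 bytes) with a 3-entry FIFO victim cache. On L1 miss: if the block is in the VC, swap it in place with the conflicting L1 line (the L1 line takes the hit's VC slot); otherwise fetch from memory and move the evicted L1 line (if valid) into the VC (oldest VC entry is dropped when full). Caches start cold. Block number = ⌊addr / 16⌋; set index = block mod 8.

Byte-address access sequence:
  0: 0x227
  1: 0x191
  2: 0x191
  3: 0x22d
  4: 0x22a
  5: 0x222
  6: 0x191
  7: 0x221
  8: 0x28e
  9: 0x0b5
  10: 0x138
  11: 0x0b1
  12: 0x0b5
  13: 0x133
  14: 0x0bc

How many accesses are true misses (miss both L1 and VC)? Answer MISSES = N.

MISSES = 5

  [0] addr=0x227 blk=34 s=2: MISS | VC []
  [1] addr=0x191 blk=25 s=1: MISS | VC []
  [2] addr=0x191 blk=25 s=1: L1-HIT | VC []
  [3] addr=0x22d blk=34 s=2: L1-HIT | VC []
  [4] addr=0x22a blk=34 s=2: L1-HIT | VC []
  [5] addr=0x222 blk=34 s=2: L1-HIT | VC []
  [6] addr=0x191 blk=25 s=1: L1-HIT | VC []
  [7] addr=0x221 blk=34 s=2: L1-HIT | VC []
  [8] addr=0x28e blk=40 s=0: MISS | VC []
  [9] addr=0xb5 blk=11 s=3: MISS | VC []
  [10] addr=0x138 blk=19 s=3: MISS | VC [11]
  [11] addr=0xb1 blk=11 s=3: VC-HIT | VC [19]
  [12] addr=0xb5 blk=11 s=3: L1-HIT | VC [19]
  [13] addr=0x133 blk=19 s=3: VC-HIT | VC [11]
  [14] addr=0xbc blk=11 s=3: VC-HIT | VC [19]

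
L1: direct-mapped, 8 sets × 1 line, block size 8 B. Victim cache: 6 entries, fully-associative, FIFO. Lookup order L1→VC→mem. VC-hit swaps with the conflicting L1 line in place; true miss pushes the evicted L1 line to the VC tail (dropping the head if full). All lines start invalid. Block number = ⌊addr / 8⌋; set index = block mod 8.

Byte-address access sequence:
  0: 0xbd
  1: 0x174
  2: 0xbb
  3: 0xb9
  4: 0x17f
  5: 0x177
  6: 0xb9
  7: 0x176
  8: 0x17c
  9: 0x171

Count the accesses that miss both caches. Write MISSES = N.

MISSES = 3

0: 0xbd (blk 23, set 7) → MISS  vc=[]
1: 0x174 (blk 46, set 6) → MISS  vc=[]
2: 0xbb (blk 23, set 7) → L1-HIT  vc=[]
3: 0xb9 (blk 23, set 7) → L1-HIT  vc=[]
4: 0x17f (blk 47, set 7) → MISS  vc=[23]
5: 0x177 (blk 46, set 6) → L1-HIT  vc=[23]
6: 0xb9 (blk 23, set 7) → VC-HIT  vc=[47]
7: 0x176 (blk 46, set 6) → L1-HIT  vc=[47]
8: 0x17c (blk 47, set 7) → VC-HIT  vc=[23]
9: 0x171 (blk 46, set 6) → L1-HIT  vc=[23]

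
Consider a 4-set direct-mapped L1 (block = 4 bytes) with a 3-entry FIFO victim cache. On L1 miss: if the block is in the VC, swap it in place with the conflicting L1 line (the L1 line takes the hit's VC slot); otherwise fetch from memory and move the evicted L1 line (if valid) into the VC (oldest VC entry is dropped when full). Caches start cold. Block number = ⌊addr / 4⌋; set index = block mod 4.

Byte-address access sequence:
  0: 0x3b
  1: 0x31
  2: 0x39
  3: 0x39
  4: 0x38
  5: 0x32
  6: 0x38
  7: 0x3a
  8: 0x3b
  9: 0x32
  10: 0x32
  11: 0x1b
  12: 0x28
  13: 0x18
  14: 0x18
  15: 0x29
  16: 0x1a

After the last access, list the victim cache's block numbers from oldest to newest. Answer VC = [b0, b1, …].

  [0] addr=0x3b blk=14 s=2: MISS | VC []
  [1] addr=0x31 blk=12 s=0: MISS | VC []
  [2] addr=0x39 blk=14 s=2: L1-HIT | VC []
  [3] addr=0x39 blk=14 s=2: L1-HIT | VC []
  [4] addr=0x38 blk=14 s=2: L1-HIT | VC []
  [5] addr=0x32 blk=12 s=0: L1-HIT | VC []
  [6] addr=0x38 blk=14 s=2: L1-HIT | VC []
  [7] addr=0x3a blk=14 s=2: L1-HIT | VC []
  [8] addr=0x3b blk=14 s=2: L1-HIT | VC []
  [9] addr=0x32 blk=12 s=0: L1-HIT | VC []
  [10] addr=0x32 blk=12 s=0: L1-HIT | VC []
  [11] addr=0x1b blk=6 s=2: MISS | VC [14]
  [12] addr=0x28 blk=10 s=2: MISS | VC [14, 6]
  [13] addr=0x18 blk=6 s=2: VC-HIT | VC [14, 10]
  [14] addr=0x18 blk=6 s=2: L1-HIT | VC [14, 10]
  [15] addr=0x29 blk=10 s=2: VC-HIT | VC [14, 6]
  [16] addr=0x1a blk=6 s=2: VC-HIT | VC [14, 10]

VC = [14, 10]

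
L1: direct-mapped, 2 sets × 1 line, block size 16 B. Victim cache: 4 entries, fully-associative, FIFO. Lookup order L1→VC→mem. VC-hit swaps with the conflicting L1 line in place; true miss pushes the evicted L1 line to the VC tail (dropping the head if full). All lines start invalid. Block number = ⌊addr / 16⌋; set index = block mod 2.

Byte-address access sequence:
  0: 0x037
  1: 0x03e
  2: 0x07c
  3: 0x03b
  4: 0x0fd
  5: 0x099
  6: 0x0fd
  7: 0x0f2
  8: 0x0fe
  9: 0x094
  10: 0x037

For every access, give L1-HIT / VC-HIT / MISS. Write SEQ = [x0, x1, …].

SEQ = [MISS, L1-HIT, MISS, VC-HIT, MISS, MISS, VC-HIT, L1-HIT, L1-HIT, VC-HIT, VC-HIT]

#0 0x37→b3/s1 MISS; vc=[]
#1 0x3e→b3/s1 L1-HIT; vc=[]
#2 0x7c→b7/s1 MISS; vc=[3]
#3 0x3b→b3/s1 VC-HIT; vc=[7]
#4 0xfd→b15/s1 MISS; vc=[7,3]
#5 0x99→b9/s1 MISS; vc=[7,3,15]
#6 0xfd→b15/s1 VC-HIT; vc=[7,3,9]
#7 0xf2→b15/s1 L1-HIT; vc=[7,3,9]
#8 0xfe→b15/s1 L1-HIT; vc=[7,3,9]
#9 0x94→b9/s1 VC-HIT; vc=[7,3,15]
#10 0x37→b3/s1 VC-HIT; vc=[7,9,15]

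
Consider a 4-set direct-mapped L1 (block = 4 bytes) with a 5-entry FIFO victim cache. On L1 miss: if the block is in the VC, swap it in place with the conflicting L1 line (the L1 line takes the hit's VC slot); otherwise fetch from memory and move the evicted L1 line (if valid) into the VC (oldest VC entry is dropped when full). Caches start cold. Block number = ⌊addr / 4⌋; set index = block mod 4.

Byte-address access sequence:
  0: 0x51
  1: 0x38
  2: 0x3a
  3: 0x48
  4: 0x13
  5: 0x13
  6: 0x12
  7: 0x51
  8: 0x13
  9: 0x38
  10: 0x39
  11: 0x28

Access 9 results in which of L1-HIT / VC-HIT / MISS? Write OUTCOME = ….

OUTCOME = VC-HIT

0: 0x51 (blk 20, set 0) → MISS  vc=[]
1: 0x38 (blk 14, set 2) → MISS  vc=[]
2: 0x3a (blk 14, set 2) → L1-HIT  vc=[]
3: 0x48 (blk 18, set 2) → MISS  vc=[14]
4: 0x13 (blk 4, set 0) → MISS  vc=[14, 20]
5: 0x13 (blk 4, set 0) → L1-HIT  vc=[14, 20]
6: 0x12 (blk 4, set 0) → L1-HIT  vc=[14, 20]
7: 0x51 (blk 20, set 0) → VC-HIT  vc=[14, 4]
8: 0x13 (blk 4, set 0) → VC-HIT  vc=[14, 20]
9: 0x38 (blk 14, set 2) → VC-HIT  vc=[18, 20]
10: 0x39 (blk 14, set 2) → L1-HIT  vc=[18, 20]
11: 0x28 (blk 10, set 2) → MISS  vc=[18, 20, 14]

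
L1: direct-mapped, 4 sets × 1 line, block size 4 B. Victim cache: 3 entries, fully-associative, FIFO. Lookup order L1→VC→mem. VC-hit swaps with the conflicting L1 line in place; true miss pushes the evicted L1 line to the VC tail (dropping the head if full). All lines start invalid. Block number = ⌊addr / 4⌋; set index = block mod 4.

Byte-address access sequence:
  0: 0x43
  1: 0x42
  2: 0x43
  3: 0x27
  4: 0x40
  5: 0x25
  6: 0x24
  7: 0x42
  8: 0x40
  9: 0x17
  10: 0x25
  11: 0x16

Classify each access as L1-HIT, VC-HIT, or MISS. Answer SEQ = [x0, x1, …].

SEQ = [MISS, L1-HIT, L1-HIT, MISS, L1-HIT, L1-HIT, L1-HIT, L1-HIT, L1-HIT, MISS, VC-HIT, VC-HIT]

#0 0x43→b16/s0 MISS; vc=[]
#1 0x42→b16/s0 L1-HIT; vc=[]
#2 0x43→b16/s0 L1-HIT; vc=[]
#3 0x27→b9/s1 MISS; vc=[]
#4 0x40→b16/s0 L1-HIT; vc=[]
#5 0x25→b9/s1 L1-HIT; vc=[]
#6 0x24→b9/s1 L1-HIT; vc=[]
#7 0x42→b16/s0 L1-HIT; vc=[]
#8 0x40→b16/s0 L1-HIT; vc=[]
#9 0x17→b5/s1 MISS; vc=[9]
#10 0x25→b9/s1 VC-HIT; vc=[5]
#11 0x16→b5/s1 VC-HIT; vc=[9]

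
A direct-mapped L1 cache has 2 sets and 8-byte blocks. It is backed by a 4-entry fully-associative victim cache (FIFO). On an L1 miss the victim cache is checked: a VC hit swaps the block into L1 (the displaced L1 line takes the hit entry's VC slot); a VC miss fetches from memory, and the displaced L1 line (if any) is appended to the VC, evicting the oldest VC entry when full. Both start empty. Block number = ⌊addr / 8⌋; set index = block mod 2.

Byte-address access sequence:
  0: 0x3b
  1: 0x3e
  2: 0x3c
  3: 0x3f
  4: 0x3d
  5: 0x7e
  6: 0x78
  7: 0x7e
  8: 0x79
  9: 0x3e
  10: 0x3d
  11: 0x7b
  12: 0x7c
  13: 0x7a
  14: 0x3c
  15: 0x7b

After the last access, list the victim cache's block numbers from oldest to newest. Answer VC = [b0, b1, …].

#0 0x3b→b7/s1 MISS; vc=[]
#1 0x3e→b7/s1 L1-HIT; vc=[]
#2 0x3c→b7/s1 L1-HIT; vc=[]
#3 0x3f→b7/s1 L1-HIT; vc=[]
#4 0x3d→b7/s1 L1-HIT; vc=[]
#5 0x7e→b15/s1 MISS; vc=[7]
#6 0x78→b15/s1 L1-HIT; vc=[7]
#7 0x7e→b15/s1 L1-HIT; vc=[7]
#8 0x79→b15/s1 L1-HIT; vc=[7]
#9 0x3e→b7/s1 VC-HIT; vc=[15]
#10 0x3d→b7/s1 L1-HIT; vc=[15]
#11 0x7b→b15/s1 VC-HIT; vc=[7]
#12 0x7c→b15/s1 L1-HIT; vc=[7]
#13 0x7a→b15/s1 L1-HIT; vc=[7]
#14 0x3c→b7/s1 VC-HIT; vc=[15]
#15 0x7b→b15/s1 VC-HIT; vc=[7]

VC = [7]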